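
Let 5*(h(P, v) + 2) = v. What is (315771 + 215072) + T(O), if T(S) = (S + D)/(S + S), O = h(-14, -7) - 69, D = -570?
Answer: 96083386/181 ≈ 5.3085e+5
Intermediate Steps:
h(P, v) = -2 + v/5
O = -362/5 (O = (-2 + (⅕)*(-7)) - 69 = (-2 - 7/5) - 69 = -17/5 - 69 = -362/5 ≈ -72.400)
T(S) = (-570 + S)/(2*S) (T(S) = (S - 570)/(S + S) = (-570 + S)/((2*S)) = (-570 + S)*(1/(2*S)) = (-570 + S)/(2*S))
(315771 + 215072) + T(O) = (315771 + 215072) + (-570 - 362/5)/(2*(-362/5)) = 530843 + (½)*(-5/362)*(-3212/5) = 530843 + 803/181 = 96083386/181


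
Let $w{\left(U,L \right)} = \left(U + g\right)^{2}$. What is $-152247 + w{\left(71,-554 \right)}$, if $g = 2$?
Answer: $-146918$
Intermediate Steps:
$w{\left(U,L \right)} = \left(2 + U\right)^{2}$ ($w{\left(U,L \right)} = \left(U + 2\right)^{2} = \left(2 + U\right)^{2}$)
$-152247 + w{\left(71,-554 \right)} = -152247 + \left(2 + 71\right)^{2} = -152247 + 73^{2} = -152247 + 5329 = -146918$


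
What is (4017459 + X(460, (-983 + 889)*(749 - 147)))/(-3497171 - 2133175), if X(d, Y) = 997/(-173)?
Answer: -347509705/487024929 ≈ -0.71354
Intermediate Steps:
X(d, Y) = -997/173 (X(d, Y) = 997*(-1/173) = -997/173)
(4017459 + X(460, (-983 + 889)*(749 - 147)))/(-3497171 - 2133175) = (4017459 - 997/173)/(-3497171 - 2133175) = (695019410/173)/(-5630346) = (695019410/173)*(-1/5630346) = -347509705/487024929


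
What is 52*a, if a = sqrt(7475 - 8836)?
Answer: 52*I*sqrt(1361) ≈ 1918.4*I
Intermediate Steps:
a = I*sqrt(1361) (a = sqrt(-1361) = I*sqrt(1361) ≈ 36.892*I)
52*a = 52*(I*sqrt(1361)) = 52*I*sqrt(1361)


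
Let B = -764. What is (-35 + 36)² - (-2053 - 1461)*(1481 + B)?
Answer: 2519539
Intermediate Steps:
(-35 + 36)² - (-2053 - 1461)*(1481 + B) = (-35 + 36)² - (-2053 - 1461)*(1481 - 764) = 1² - (-3514)*717 = 1 - 1*(-2519538) = 1 + 2519538 = 2519539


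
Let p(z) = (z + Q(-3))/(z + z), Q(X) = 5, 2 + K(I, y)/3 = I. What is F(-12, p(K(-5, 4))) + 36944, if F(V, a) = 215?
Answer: 37159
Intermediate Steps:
K(I, y) = -6 + 3*I
p(z) = (5 + z)/(2*z) (p(z) = (z + 5)/(z + z) = (5 + z)/((2*z)) = (5 + z)*(1/(2*z)) = (5 + z)/(2*z))
F(-12, p(K(-5, 4))) + 36944 = 215 + 36944 = 37159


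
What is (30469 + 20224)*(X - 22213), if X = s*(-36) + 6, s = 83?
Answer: -1277210135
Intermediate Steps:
X = -2982 (X = 83*(-36) + 6 = -2988 + 6 = -2982)
(30469 + 20224)*(X - 22213) = (30469 + 20224)*(-2982 - 22213) = 50693*(-25195) = -1277210135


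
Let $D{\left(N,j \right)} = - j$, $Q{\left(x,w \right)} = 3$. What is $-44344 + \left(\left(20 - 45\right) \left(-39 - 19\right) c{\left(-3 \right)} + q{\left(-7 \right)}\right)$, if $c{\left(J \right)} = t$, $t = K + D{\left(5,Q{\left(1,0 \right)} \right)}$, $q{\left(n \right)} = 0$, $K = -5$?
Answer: $-55944$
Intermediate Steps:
$t = -8$ ($t = -5 - 3 = -8$)
$c{\left(J \right)} = -8$
$-44344 + \left(\left(20 - 45\right) \left(-39 - 19\right) c{\left(-3 \right)} + q{\left(-7 \right)}\right) = -44344 + \left(\left(20 - 45\right) \left(-39 - 19\right) \left(-8\right) + 0\right) = -44344 + \left(\left(-25\right) \left(-58\right) \left(-8\right) + 0\right) = -44344 + \left(1450 \left(-8\right) + 0\right) = -44344 + \left(-11600 + 0\right) = -44344 - 11600 = -55944$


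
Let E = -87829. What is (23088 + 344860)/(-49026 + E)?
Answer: -367948/136855 ≈ -2.6886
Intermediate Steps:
(23088 + 344860)/(-49026 + E) = (23088 + 344860)/(-49026 - 87829) = 367948/(-136855) = 367948*(-1/136855) = -367948/136855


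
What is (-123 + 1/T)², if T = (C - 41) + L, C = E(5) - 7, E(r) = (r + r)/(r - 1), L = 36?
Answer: 5470921/361 ≈ 15155.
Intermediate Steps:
E(r) = 2*r/(-1 + r) (E(r) = (2*r)/(-1 + r) = 2*r/(-1 + r))
C = -9/2 (C = 2*5/(-1 + 5) - 7 = 2*5/4 - 7 = 2*5*(¼) - 7 = 5/2 - 7 = -9/2 ≈ -4.5000)
T = -19/2 (T = (-9/2 - 41) + 36 = -91/2 + 36 = -19/2 ≈ -9.5000)
(-123 + 1/T)² = (-123 + 1/(-19/2))² = (-123 - 2/19)² = (-2339/19)² = 5470921/361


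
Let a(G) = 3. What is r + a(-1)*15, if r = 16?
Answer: 61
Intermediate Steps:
r + a(-1)*15 = 16 + 3*15 = 16 + 45 = 61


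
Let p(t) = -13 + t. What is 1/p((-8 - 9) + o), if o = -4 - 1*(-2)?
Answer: -1/32 ≈ -0.031250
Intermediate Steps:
o = -2 (o = -4 + 2 = -2)
1/p((-8 - 9) + o) = 1/(-13 + ((-8 - 9) - 2)) = 1/(-13 + (-17 - 2)) = 1/(-13 - 19) = 1/(-32) = -1/32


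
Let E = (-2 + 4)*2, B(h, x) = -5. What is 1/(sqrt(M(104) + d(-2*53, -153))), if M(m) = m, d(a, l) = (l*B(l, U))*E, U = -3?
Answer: sqrt(791)/1582 ≈ 0.017778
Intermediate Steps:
E = 4 (E = 2*2 = 4)
d(a, l) = -20*l (d(a, l) = (l*(-5))*4 = -5*l*4 = -20*l)
1/(sqrt(M(104) + d(-2*53, -153))) = 1/(sqrt(104 - 20*(-153))) = 1/(sqrt(104 + 3060)) = 1/(sqrt(3164)) = 1/(2*sqrt(791)) = sqrt(791)/1582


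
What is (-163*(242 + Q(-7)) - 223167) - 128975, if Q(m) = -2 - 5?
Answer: -390447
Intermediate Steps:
Q(m) = -7
(-163*(242 + Q(-7)) - 223167) - 128975 = (-163*(242 - 7) - 223167) - 128975 = (-163*235 - 223167) - 128975 = (-38305 - 223167) - 128975 = -261472 - 128975 = -390447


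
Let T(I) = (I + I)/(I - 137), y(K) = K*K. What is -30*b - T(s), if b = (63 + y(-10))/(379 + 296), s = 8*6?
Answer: -24694/4005 ≈ -6.1658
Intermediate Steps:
s = 48
y(K) = K²
b = 163/675 (b = (63 + (-10)²)/(379 + 296) = (63 + 100)/675 = 163*(1/675) = 163/675 ≈ 0.24148)
T(I) = 2*I/(-137 + I) (T(I) = (2*I)/(-137 + I) = 2*I/(-137 + I))
-30*b - T(s) = -30*163/675 - 2*48/(-137 + 48) = -326/45 - 2*48/(-89) = -326/45 - 2*48*(-1)/89 = -326/45 - 1*(-96/89) = -326/45 + 96/89 = -24694/4005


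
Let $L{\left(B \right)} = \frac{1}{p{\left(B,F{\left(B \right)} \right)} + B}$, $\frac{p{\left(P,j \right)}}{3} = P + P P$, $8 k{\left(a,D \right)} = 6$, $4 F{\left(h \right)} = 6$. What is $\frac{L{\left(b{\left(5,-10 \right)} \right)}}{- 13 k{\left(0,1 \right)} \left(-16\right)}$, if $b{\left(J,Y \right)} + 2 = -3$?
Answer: $\frac{1}{8580} \approx 0.00011655$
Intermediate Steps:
$F{\left(h \right)} = \frac{3}{2}$ ($F{\left(h \right)} = \frac{1}{4} \cdot 6 = \frac{3}{2}$)
$k{\left(a,D \right)} = \frac{3}{4}$ ($k{\left(a,D \right)} = \frac{1}{8} \cdot 6 = \frac{3}{4}$)
$p{\left(P,j \right)} = 3 P + 3 P^{2}$ ($p{\left(P,j \right)} = 3 \left(P + P P\right) = 3 \left(P + P^{2}\right) = 3 P + 3 P^{2}$)
$b{\left(J,Y \right)} = -5$ ($b{\left(J,Y \right)} = -2 - 3 = -5$)
$L{\left(B \right)} = \frac{1}{B + 3 B \left(1 + B\right)}$ ($L{\left(B \right)} = \frac{1}{3 B \left(1 + B\right) + B} = \frac{1}{B + 3 B \left(1 + B\right)}$)
$\frac{L{\left(b{\left(5,-10 \right)} \right)}}{- 13 k{\left(0,1 \right)} \left(-16\right)} = \frac{\frac{1}{-5} \frac{1}{4 + 3 \left(-5\right)}}{\left(-13\right) \frac{3}{4} \left(-16\right)} = \frac{\left(- \frac{1}{5}\right) \frac{1}{4 - 15}}{\left(- \frac{39}{4}\right) \left(-16\right)} = \frac{\left(- \frac{1}{5}\right) \frac{1}{-11}}{156} = \left(- \frac{1}{5}\right) \left(- \frac{1}{11}\right) \frac{1}{156} = \frac{1}{55} \cdot \frac{1}{156} = \frac{1}{8580}$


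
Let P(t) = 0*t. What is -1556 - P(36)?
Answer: -1556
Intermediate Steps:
P(t) = 0
-1556 - P(36) = -1556 - 1*0 = -1556 + 0 = -1556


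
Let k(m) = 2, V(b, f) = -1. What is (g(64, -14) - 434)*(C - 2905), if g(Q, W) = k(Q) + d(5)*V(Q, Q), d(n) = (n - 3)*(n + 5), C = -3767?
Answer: 3015744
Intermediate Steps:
d(n) = (-3 + n)*(5 + n)
g(Q, W) = -18 (g(Q, W) = 2 + (-15 + 5² + 2*5)*(-1) = 2 + (-15 + 25 + 10)*(-1) = 2 + 20*(-1) = 2 - 20 = -18)
(g(64, -14) - 434)*(C - 2905) = (-18 - 434)*(-3767 - 2905) = -452*(-6672) = 3015744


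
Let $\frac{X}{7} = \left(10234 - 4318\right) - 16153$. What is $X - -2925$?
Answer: $-68734$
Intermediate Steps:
$X = -71659$ ($X = 7 \left(\left(10234 - 4318\right) - 16153\right) = 7 \left(5916 - 16153\right) = 7 \left(-10237\right) = -71659$)
$X - -2925 = -71659 - -2925 = -71659 + 2925 = -68734$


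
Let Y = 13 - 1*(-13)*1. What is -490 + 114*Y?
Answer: 2474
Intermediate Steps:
Y = 26 (Y = 13 + 13*1 = 13 + 13 = 26)
-490 + 114*Y = -490 + 114*26 = -490 + 2964 = 2474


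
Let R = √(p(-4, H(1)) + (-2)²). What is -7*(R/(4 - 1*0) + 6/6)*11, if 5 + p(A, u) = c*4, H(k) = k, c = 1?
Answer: -77 - 77*√3/4 ≈ -110.34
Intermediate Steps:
p(A, u) = -1 (p(A, u) = -5 + 1*4 = -5 + 4 = -1)
R = √3 (R = √(-1 + (-2)²) = √(-1 + 4) = √3 ≈ 1.7320)
-7*(R/(4 - 1*0) + 6/6)*11 = -7*(√3/(4 - 1*0) + 6/6)*11 = -7*(√3/(4 + 0) + 6*(⅙))*11 = -7*(√3/4 + 1)*11 = -7*(1 + √3/4)*11 = (-7 - 7*√3/4)*11 = -77 - 77*√3/4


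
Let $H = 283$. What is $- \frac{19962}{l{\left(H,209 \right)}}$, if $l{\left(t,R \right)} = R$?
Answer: $- \frac{19962}{209} \approx -95.512$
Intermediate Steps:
$- \frac{19962}{l{\left(H,209 \right)}} = - \frac{19962}{209}$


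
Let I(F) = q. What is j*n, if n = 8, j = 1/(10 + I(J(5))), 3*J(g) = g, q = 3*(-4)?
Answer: -4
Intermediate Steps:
q = -12
J(g) = g/3
I(F) = -12
j = -½ (j = 1/(10 - 12) = 1/(-2) = -½ ≈ -0.50000)
j*n = -½*8 = -4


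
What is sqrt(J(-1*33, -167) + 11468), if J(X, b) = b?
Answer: sqrt(11301) ≈ 106.31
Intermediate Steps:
sqrt(J(-1*33, -167) + 11468) = sqrt(-167 + 11468) = sqrt(11301)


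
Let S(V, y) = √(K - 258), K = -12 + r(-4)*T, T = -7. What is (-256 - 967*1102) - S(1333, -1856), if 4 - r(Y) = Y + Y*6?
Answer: -1065890 - I*√494 ≈ -1.0659e+6 - 22.226*I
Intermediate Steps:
r(Y) = 4 - 7*Y (r(Y) = 4 - (Y + Y*6) = 4 - (Y + 6*Y) = 4 - 7*Y)
K = -236 (K = -12 + (4 - 7*(-4))*(-7) = -12 + (4 + 28)*(-7) = -12 + 32*(-7) = -12 - 224 = -236)
S(V, y) = I*√494 (S(V, y) = √(-236 - 258) = √(-494) = I*√494)
(-256 - 967*1102) - S(1333, -1856) = (-256 - 967*1102) - I*√494 = (-256 - 1065634) - I*√494 = -1065890 - I*√494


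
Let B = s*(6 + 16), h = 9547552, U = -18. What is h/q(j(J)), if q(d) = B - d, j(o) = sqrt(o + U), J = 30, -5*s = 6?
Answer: -525115360/1427 + 119344400*sqrt(3)/4281 ≈ -3.1970e+5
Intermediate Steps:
s = -6/5 (s = -1/5*6 = -6/5 ≈ -1.2000)
B = -132/5 (B = -6*(6 + 16)/5 = -6/5*22 = -132/5 ≈ -26.400)
j(o) = sqrt(-18 + o) (j(o) = sqrt(o - 18) = sqrt(-18 + o))
q(d) = -132/5 - d
h/q(j(J)) = 9547552/(-132/5 - sqrt(-18 + 30)) = 9547552/(-132/5 - sqrt(12)) = 9547552/(-132/5 - 2*sqrt(3))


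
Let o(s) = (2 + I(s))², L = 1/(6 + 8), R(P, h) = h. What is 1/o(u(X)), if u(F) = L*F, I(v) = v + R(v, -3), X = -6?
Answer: 49/100 ≈ 0.49000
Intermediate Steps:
L = 1/14 ≈ 0.071429
I(v) = -3 + v (I(v) = v - 3 = -3 + v)
u(F) = F/14
o(s) = (-1 + s)² (o(s) = (2 + (-3 + s))² = (-1 + s)²)
1/o(u(X)) = 1/((-1 + (1/14)*(-6))²) = 1/((-1 - 3/7)²) = 1/((-10/7)²) = 1/(100/49) = 49/100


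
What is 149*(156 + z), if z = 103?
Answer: 38591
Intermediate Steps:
149*(156 + z) = 149*(156 + 103) = 149*259 = 38591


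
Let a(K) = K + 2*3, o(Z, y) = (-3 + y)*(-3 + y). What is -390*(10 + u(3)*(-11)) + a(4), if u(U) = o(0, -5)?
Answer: 270670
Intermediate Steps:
o(Z, y) = (-3 + y)²
u(U) = 64 (u(U) = (-3 - 5)² = (-8)² = 64)
a(K) = 6 + K (a(K) = K + 6 = 6 + K)
-390*(10 + u(3)*(-11)) + a(4) = -390*(10 + 64*(-11)) + (6 + 4) = -390*(10 - 704) + 10 = -390*(-694) + 10 = 270660 + 10 = 270670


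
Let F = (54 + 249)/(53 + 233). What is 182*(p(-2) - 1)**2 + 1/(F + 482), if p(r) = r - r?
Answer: 25144496/138155 ≈ 182.00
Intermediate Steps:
p(r) = 0
F = 303/286 ≈ 1.0594
182*(p(-2) - 1)**2 + 1/(F + 482) = 182*(0 - 1)**2 + 1/(303/286 + 482) = 182*(-1)**2 + 1/(138155/286) = 182*1 + 286/138155 = 182 + 286/138155 = 25144496/138155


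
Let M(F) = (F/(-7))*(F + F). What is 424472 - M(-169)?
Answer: 3028426/7 ≈ 4.3263e+5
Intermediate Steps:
M(F) = -2*F**2/7 (M(F) = (F*(-1/7))*(2*F) = (-F/7)*(2*F) = -2*F**2/7)
424472 - M(-169) = 424472 - (-2)*(-169)**2/7 = 424472 - (-2)*28561/7 = 424472 - 1*(-57122/7) = 424472 + 57122/7 = 3028426/7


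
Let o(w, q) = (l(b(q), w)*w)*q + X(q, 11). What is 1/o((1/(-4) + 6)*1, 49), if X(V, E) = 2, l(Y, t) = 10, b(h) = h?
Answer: 2/5639 ≈ 0.00035467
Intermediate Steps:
o(w, q) = 2 + 10*q*w (o(w, q) = (10*w)*q + 2 = 10*q*w + 2 = 2 + 10*q*w)
1/o((1/(-4) + 6)*1, 49) = 1/(2 + 10*49*((1/(-4) + 6)*1)) = 1/(2 + 10*49*((1*(-1/4) + 6)*1)) = 1/(2 + 10*49*((-1/4 + 6)*1)) = 1/(2 + 10*49*((23/4)*1)) = 1/(2 + 10*49*(23/4)) = 1/(2 + 5635/2) = 1/(5639/2) = 2/5639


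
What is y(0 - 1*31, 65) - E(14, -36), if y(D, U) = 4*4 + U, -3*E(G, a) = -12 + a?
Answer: 65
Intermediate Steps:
E(G, a) = 4 - a/3 (E(G, a) = -(-12 + a)/3 = 4 - a/3)
y(D, U) = 16 + U
y(0 - 1*31, 65) - E(14, -36) = (16 + 65) - (4 - 1/3*(-36)) = 81 - (4 + 12) = 81 - 1*16 = 81 - 16 = 65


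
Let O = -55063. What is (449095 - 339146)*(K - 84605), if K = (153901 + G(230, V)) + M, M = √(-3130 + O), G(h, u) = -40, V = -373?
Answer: 7614627944 + 109949*I*√58193 ≈ 7.6146e+9 + 2.6523e+7*I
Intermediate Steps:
M = I*√58193 (M = √(-3130 - 55063) = √(-58193) = I*√58193 ≈ 241.23*I)
K = 153861 + I*√58193 (K = (153901 - 40) + I*√58193 = 153861 + I*√58193 ≈ 1.5386e+5 + 241.23*I)
(449095 - 339146)*(K - 84605) = (449095 - 339146)*((153861 + I*√58193) - 84605) = 109949*(69256 + I*√58193) = 7614627944 + 109949*I*√58193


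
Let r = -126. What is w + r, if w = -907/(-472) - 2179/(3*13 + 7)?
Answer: -1861239/10856 ≈ -171.45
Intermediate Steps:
w = -493383/10856 (w = -907*(-1/472) - 2179/(39 + 7) = 907/472 - 2179/46 = -493383/10856 ≈ -45.448)
w + r = -493383/10856 - 126 = -1861239/10856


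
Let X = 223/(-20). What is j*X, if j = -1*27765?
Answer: 1238319/4 ≈ 3.0958e+5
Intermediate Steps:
j = -27765
X = -223/20 (X = 223*(-1/20) = -223/20 ≈ -11.150)
j*X = -27765*(-223/20) = 1238319/4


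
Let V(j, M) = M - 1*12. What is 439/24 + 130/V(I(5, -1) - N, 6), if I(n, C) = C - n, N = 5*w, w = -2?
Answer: -27/8 ≈ -3.3750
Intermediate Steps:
N = -10 (N = 5*(-2) = -10)
V(j, M) = -12 + M (V(j, M) = M - 12 = -12 + M)
439/24 + 130/V(I(5, -1) - N, 6) = 439/24 + 130/(-12 + 6) = 439*(1/24) + 130/(-6) = 439/24 + 130*(-⅙) = 439/24 - 65/3 = -27/8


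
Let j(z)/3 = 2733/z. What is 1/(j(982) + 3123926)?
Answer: 982/3067703531 ≈ 3.2011e-7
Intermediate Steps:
j(z) = 8199/z (j(z) = 3*(2733/z) = 8199/z)
1/(j(982) + 3123926) = 1/(8199/982 + 3123926) = 1/(3067703531/982) = 982/3067703531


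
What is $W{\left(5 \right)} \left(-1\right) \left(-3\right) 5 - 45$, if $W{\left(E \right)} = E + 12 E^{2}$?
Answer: $4530$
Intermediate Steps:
$W{\left(5 \right)} \left(-1\right) \left(-3\right) 5 - 45 = 5 \left(1 + 12 \cdot 5\right) \left(-1\right) \left(-3\right) 5 - 45 = 5 \left(1 + 60\right) 3 \cdot 5 - 45 = 5 \cdot 61 \cdot 15 - 45 = 305 \cdot 15 - 45 = 4575 - 45 = 4530$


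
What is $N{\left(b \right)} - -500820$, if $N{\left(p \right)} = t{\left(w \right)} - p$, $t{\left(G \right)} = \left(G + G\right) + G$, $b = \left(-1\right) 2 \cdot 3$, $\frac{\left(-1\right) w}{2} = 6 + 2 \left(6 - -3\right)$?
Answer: $500682$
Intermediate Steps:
$w = -48$ ($w = - 2 \left(6 + 2 \left(6 - -3\right)\right) = - 2 \left(6 + 2 \left(6 + 3\right)\right) = - 2 \left(6 + 2 \cdot 9\right) = - 2 \left(6 + 18\right) = \left(-2\right) 24 = -48$)
$b = -6$ ($b = \left(-2\right) 3 = -6$)
$t{\left(G \right)} = 3 G$ ($t{\left(G \right)} = 2 G + G = 3 G$)
$N{\left(p \right)} = -144 - p$ ($N{\left(p \right)} = 3 \left(-48\right) - p = -144 - p$)
$N{\left(b \right)} - -500820 = \left(-144 - -6\right) - -500820 = \left(-144 + 6\right) + 500820 = -138 + 500820 = 500682$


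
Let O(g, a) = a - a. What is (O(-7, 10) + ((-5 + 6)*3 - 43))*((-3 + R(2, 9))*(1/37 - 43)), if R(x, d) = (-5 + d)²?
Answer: 826800/37 ≈ 22346.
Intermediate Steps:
O(g, a) = 0
(O(-7, 10) + ((-5 + 6)*3 - 43))*((-3 + R(2, 9))*(1/37 - 43)) = (0 + ((-5 + 6)*3 - 43))*((-3 + (-5 + 9)²)*(1/37 - 43)) = (0 + (1*3 - 43))*((-3 + 4²)*(1/37 - 43)) = (0 + (3 - 43))*((-3 + 16)*(-1590/37)) = (0 - 40)*(13*(-1590/37)) = -40*(-20670/37) = 826800/37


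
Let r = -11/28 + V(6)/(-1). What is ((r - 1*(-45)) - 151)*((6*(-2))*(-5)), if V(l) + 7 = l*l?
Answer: -56865/7 ≈ -8123.6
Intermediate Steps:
V(l) = -7 + l**2 (V(l) = -7 + l*l = -7 + l**2)
r = -823/28 (r = -11/28 + (-7 + 6**2)/(-1) = -11*1/28 + (-7 + 36)*(-1) = -11/28 + 29*(-1) = -11/28 - 29 = -823/28 ≈ -29.393)
((r - 1*(-45)) - 151)*((6*(-2))*(-5)) = ((-823/28 - 1*(-45)) - 151)*((6*(-2))*(-5)) = ((-823/28 + 45) - 151)*(-12*(-5)) = (437/28 - 151)*60 = -3791/28*60 = -56865/7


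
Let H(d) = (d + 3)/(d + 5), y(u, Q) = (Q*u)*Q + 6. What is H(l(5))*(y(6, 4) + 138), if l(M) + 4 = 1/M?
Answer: -160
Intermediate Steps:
y(u, Q) = 6 + u*Q**2 (y(u, Q) = u*Q**2 + 6 = 6 + u*Q**2)
l(M) = -4 + 1/M
H(d) = (3 + d)/(5 + d)
H(l(5))*(y(6, 4) + 138) = ((3 + (-4 + 1/5))/(5 + (-4 + 1/5)))*((6 + 6*4**2) + 138) = ((3 + (-4 + 1/5))/(5 + (-4 + 1/5)))*((6 + 6*16) + 138) = ((3 - 19/5)/(5 - 19/5))*((6 + 96) + 138) = (-4/5/(6/5))*(102 + 138) = ((5/6)*(-4/5))*240 = -2/3*240 = -160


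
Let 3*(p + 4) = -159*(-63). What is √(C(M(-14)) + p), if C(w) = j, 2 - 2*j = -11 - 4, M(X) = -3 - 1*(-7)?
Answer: 3*√1486/2 ≈ 57.823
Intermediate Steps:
M(X) = 4 (M(X) = -3 + 7 = 4)
j = 17/2 (j = 1 - (-11 - 4)/2 = 1 - ½*(-15) = 1 + 15/2 = 17/2 ≈ 8.5000)
C(w) = 17/2
p = 3335 (p = -4 + (-159*(-63))/3 = -4 + (⅓)*10017 = -4 + 3339 = 3335)
√(C(M(-14)) + p) = √(17/2 + 3335) = √(6687/2) = 3*√1486/2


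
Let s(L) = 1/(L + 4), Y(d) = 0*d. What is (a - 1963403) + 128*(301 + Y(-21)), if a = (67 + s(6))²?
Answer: -192037259/100 ≈ -1.9204e+6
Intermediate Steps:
Y(d) = 0
s(L) = 1/(4 + L)
a = 450241/100 (a = (67 + 1/(4 + 6))² = (67 + 1/10)² = (67 + ⅒)² = (671/10)² = 450241/100 ≈ 4502.4)
(a - 1963403) + 128*(301 + Y(-21)) = (450241/100 - 1963403) + 128*(301 + 0) = -195890059/100 + 128*301 = -195890059/100 + 38528 = -192037259/100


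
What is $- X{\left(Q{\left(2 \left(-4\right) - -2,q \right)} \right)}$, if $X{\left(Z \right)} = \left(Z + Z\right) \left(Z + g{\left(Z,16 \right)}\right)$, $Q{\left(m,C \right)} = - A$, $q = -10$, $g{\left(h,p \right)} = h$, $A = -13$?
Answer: $-676$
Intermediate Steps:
$Q{\left(m,C \right)} = 13$ ($Q{\left(m,C \right)} = \left(-1\right) \left(-13\right) = 13$)
$X{\left(Z \right)} = 4 Z^{2}$ ($X{\left(Z \right)} = \left(Z + Z\right) \left(Z + Z\right) = 2 Z 2 Z = 4 Z^{2}$)
$- X{\left(Q{\left(2 \left(-4\right) - -2,q \right)} \right)} = - 4 \cdot 13^{2} = - 4 \cdot 169 = \left(-1\right) 676 = -676$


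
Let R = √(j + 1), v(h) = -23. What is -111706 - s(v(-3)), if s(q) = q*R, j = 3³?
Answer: -111706 + 46*√7 ≈ -1.1158e+5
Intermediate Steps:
j = 27
R = 2*√7 (R = √(27 + 1) = √28 = 2*√7 ≈ 5.2915)
s(q) = 2*q*√7 (s(q) = q*(2*√7) = 2*q*√7)
-111706 - s(v(-3)) = -111706 - 2*(-23)*√7 = -111706 - (-46)*√7 = -111706 + 46*√7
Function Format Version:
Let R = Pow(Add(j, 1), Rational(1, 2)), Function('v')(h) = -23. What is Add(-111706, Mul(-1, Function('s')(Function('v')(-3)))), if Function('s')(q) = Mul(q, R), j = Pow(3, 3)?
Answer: Add(-111706, Mul(46, Pow(7, Rational(1, 2)))) ≈ -1.1158e+5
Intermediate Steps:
j = 27
R = Mul(2, Pow(7, Rational(1, 2))) (R = Pow(Add(27, 1), Rational(1, 2)) = Pow(28, Rational(1, 2)) = Mul(2, Pow(7, Rational(1, 2))) ≈ 5.2915)
Function('s')(q) = Mul(2, q, Pow(7, Rational(1, 2))) (Function('s')(q) = Mul(q, Mul(2, Pow(7, Rational(1, 2)))) = Mul(2, q, Pow(7, Rational(1, 2))))
Add(-111706, Mul(-1, Function('s')(Function('v')(-3)))) = Add(-111706, Mul(-1, Mul(2, -23, Pow(7, Rational(1, 2))))) = Add(-111706, Mul(-1, Mul(-46, Pow(7, Rational(1, 2))))) = Add(-111706, Mul(46, Pow(7, Rational(1, 2))))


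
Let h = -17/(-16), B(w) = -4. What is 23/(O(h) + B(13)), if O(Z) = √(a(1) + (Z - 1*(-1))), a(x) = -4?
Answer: -1472/287 - 92*I*√31/287 ≈ -5.1289 - 1.7848*I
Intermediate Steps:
h = 17/16 (h = -17*(-1/16) = 17/16 ≈ 1.0625)
O(Z) = √(-3 + Z) (O(Z) = √(-4 + (Z - 1*(-1))) = √(-4 + (Z + 1)) = √(-4 + (1 + Z)) = √(-3 + Z))
23/(O(h) + B(13)) = 23/(√(-3 + 17/16) - 4) = 23/(√(-31/16) - 4) = 23/(I*√31/4 - 4) = 23/(-4 + I*√31/4)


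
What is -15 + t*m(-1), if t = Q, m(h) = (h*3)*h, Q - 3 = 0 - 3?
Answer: -15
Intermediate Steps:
Q = 0 (Q = 3 + (0 - 3) = 3 - 3 = 0)
m(h) = 3*h² (m(h) = (3*h)*h = 3*h²)
t = 0
-15 + t*m(-1) = -15 + 0*(3*(-1)²) = -15 + 0*(3*1) = -15 + 0*3 = -15 + 0 = -15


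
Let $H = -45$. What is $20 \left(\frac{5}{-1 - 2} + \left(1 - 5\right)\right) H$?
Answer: $5100$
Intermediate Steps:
$20 \left(\frac{5}{-1 - 2} + \left(1 - 5\right)\right) H = 20 \left(\frac{5}{-1 - 2} + \left(1 - 5\right)\right) \left(-45\right) = 20 \left(\frac{5}{-3} - 4\right) \left(-45\right) = 20 \left(5 \left(- \frac{1}{3}\right) - 4\right) \left(-45\right) = 20 \left(- \frac{5}{3} - 4\right) \left(-45\right) = 20 \left(- \frac{17}{3}\right) \left(-45\right) = \left(- \frac{340}{3}\right) \left(-45\right) = 5100$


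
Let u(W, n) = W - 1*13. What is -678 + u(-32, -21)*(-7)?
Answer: -363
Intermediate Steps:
u(W, n) = -13 + W (u(W, n) = W - 13 = -13 + W)
-678 + u(-32, -21)*(-7) = -678 + (-13 - 32)*(-7) = -678 - 45*(-7) = -678 + 315 = -363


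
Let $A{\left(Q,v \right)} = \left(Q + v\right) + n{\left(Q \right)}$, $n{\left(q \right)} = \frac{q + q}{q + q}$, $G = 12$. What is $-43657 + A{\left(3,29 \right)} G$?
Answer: $-43261$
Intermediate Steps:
$n{\left(q \right)} = 1$ ($n{\left(q \right)} = \frac{2 q}{2 q} = 2 q \frac{1}{2 q} = 1$)
$A{\left(Q,v \right)} = 1 + Q + v$ ($A{\left(Q,v \right)} = \left(Q + v\right) + 1 = 1 + Q + v$)
$-43657 + A{\left(3,29 \right)} G = -43657 + \left(1 + 3 + 29\right) 12 = -43657 + 33 \cdot 12 = -43657 + 396 = -43261$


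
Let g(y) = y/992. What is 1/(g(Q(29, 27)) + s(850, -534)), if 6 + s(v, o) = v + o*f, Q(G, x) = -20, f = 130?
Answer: -248/17006853 ≈ -1.4582e-5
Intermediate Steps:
s(v, o) = -6 + v + 130*o (s(v, o) = -6 + (v + o*130) = -6 + (v + 130*o) = -6 + v + 130*o)
g(y) = y/992 (g(y) = y*(1/992) = y/992)
1/(g(Q(29, 27)) + s(850, -534)) = 1/((1/992)*(-20) + (-6 + 850 + 130*(-534))) = 1/(-5/248 + (-6 + 850 - 69420)) = 1/(-5/248 - 68576) = 1/(-17006853/248) = -248/17006853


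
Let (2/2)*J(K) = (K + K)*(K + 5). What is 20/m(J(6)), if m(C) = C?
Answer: 5/33 ≈ 0.15152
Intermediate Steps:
J(K) = 2*K*(5 + K) (J(K) = (K + K)*(K + 5) = (2*K)*(5 + K) = 2*K*(5 + K))
20/m(J(6)) = 20/((2*6*(5 + 6))) = 20/((2*6*11)) = 20/132 = 20*(1/132) = 5/33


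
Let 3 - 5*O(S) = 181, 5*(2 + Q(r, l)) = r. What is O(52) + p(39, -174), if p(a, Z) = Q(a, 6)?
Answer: -149/5 ≈ -29.800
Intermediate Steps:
Q(r, l) = -2 + r/5
p(a, Z) = -2 + a/5
O(S) = -178/5 (O(S) = ⅗ - ⅕*181 = ⅗ - 181/5 = -178/5)
O(52) + p(39, -174) = -178/5 + (-2 + (⅕)*39) = -178/5 + (-2 + 39/5) = -178/5 + 29/5 = -149/5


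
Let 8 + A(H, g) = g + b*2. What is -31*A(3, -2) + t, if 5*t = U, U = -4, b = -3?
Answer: 2476/5 ≈ 495.20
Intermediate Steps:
t = -4/5 (t = (1/5)*(-4) = -4/5 ≈ -0.80000)
A(H, g) = -14 + g (A(H, g) = -8 + (g - 3*2) = -8 + (g - 6) = -8 + (-6 + g) = -14 + g)
-31*A(3, -2) + t = -31*(-14 - 2) - 4/5 = -31*(-16) - 4/5 = 496 - 4/5 = 2476/5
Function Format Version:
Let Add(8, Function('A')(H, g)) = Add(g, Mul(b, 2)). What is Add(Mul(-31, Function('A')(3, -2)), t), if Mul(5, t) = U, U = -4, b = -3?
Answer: Rational(2476, 5) ≈ 495.20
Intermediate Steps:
t = Rational(-4, 5) (t = Mul(Rational(1, 5), -4) = Rational(-4, 5) ≈ -0.80000)
Function('A')(H, g) = Add(-14, g) (Function('A')(H, g) = Add(-8, Add(g, Mul(-3, 2))) = Add(-8, Add(g, -6)) = Add(-8, Add(-6, g)) = Add(-14, g))
Add(Mul(-31, Function('A')(3, -2)), t) = Add(Mul(-31, Add(-14, -2)), Rational(-4, 5)) = Add(Mul(-31, -16), Rational(-4, 5)) = Add(496, Rational(-4, 5)) = Rational(2476, 5)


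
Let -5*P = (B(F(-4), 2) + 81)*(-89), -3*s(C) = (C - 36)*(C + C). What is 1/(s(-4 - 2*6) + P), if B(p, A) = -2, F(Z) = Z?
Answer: 15/12773 ≈ 0.0011744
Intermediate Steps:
s(C) = -2*C*(-36 + C)/3 (s(C) = -(C - 36)*(C + C)/3 = -(-36 + C)*2*C/3 = -2*C*(-36 + C)/3)
P = 7031/5 (P = -(-2 + 81)*(-89)/5 = -79*(-89)/5 = -⅕*(-7031) = 7031/5 ≈ 1406.2)
1/(s(-4 - 2*6) + P) = 1/(2*(-4 - 2*6)*(36 - (-4 - 2*6))/3 + 7031/5) = 1/(2*(-4 - 12)*(36 - (-4 - 12))/3 + 7031/5) = 1/((⅔)*(-16)*(36 - 1*(-16)) + 7031/5) = 1/((⅔)*(-16)*(36 + 16) + 7031/5) = 1/((⅔)*(-16)*52 + 7031/5) = 1/(-1664/3 + 7031/5) = 1/(12773/15) = 15/12773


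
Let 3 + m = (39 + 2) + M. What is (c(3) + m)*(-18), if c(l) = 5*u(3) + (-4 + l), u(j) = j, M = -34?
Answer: -324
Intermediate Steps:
c(l) = 11 + l (c(l) = 5*3 + (-4 + l) = 15 + (-4 + l) = 11 + l)
m = 4 (m = -3 + ((39 + 2) - 34) = -3 + (41 - 34) = -3 + 7 = 4)
(c(3) + m)*(-18) = ((11 + 3) + 4)*(-18) = (14 + 4)*(-18) = 18*(-18) = -324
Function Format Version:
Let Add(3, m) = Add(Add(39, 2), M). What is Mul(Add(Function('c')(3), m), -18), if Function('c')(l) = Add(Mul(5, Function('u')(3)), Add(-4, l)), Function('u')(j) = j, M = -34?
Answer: -324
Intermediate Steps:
Function('c')(l) = Add(11, l) (Function('c')(l) = Add(Mul(5, 3), Add(-4, l)) = Add(15, Add(-4, l)) = Add(11, l))
m = 4 (m = Add(-3, Add(Add(39, 2), -34)) = Add(-3, Add(41, -34)) = Add(-3, 7) = 4)
Mul(Add(Function('c')(3), m), -18) = Mul(Add(Add(11, 3), 4), -18) = Mul(Add(14, 4), -18) = Mul(18, -18) = -324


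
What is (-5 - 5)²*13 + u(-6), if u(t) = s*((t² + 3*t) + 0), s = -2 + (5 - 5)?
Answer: 1264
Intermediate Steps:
s = -2 (s = -2 + 0 = -2)
u(t) = -6*t - 2*t² (u(t) = -2*((t² + 3*t) + 0) = -2*(t² + 3*t) = -6*t - 2*t²)
(-5 - 5)²*13 + u(-6) = (-5 - 5)²*13 - 2*(-6)*(3 - 6) = (-10)²*13 - 2*(-6)*(-3) = 100*13 - 36 = 1300 - 36 = 1264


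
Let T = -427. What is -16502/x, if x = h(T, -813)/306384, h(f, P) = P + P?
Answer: 842658128/271 ≈ 3.1094e+6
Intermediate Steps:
h(f, P) = 2*P
x = -271/51064 (x = (2*(-813))/306384 = -1626*1/306384 = -271/51064 ≈ -0.0053071)
-16502/x = -16502/(-271/51064) = -16502*(-51064/271) = 842658128/271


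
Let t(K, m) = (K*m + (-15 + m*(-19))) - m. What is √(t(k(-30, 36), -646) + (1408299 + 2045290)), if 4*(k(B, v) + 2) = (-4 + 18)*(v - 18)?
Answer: 4*√214193 ≈ 1851.2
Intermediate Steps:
k(B, v) = -65 + 7*v/2 (k(B, v) = -2 + ((-4 + 18)*(v - 18))/4 = -2 + (14*(-18 + v))/4 = -2 + (-252 + 14*v)/4 = -2 + (-63 + 7*v/2) = -65 + 7*v/2)
t(K, m) = -15 - 20*m + K*m (t(K, m) = (K*m + (-15 - 19*m)) - m = (-15 - 19*m + K*m) - m = -15 - 20*m + K*m)
√(t(k(-30, 36), -646) + (1408299 + 2045290)) = √((-15 - 20*(-646) + (-65 + (7/2)*36)*(-646)) + (1408299 + 2045290)) = √((-15 + 12920 + (-65 + 126)*(-646)) + 3453589) = √((-15 + 12920 + 61*(-646)) + 3453589) = √((-15 + 12920 - 39406) + 3453589) = √(-26501 + 3453589) = √3427088 = 4*√214193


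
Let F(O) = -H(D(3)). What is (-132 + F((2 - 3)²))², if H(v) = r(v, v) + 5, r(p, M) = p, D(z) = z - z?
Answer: 18769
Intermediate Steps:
D(z) = 0
H(v) = 5 + v (H(v) = v + 5 = 5 + v)
F(O) = -5 (F(O) = -(5 + 0) = -1*5 = -5)
(-132 + F((2 - 3)²))² = (-132 - 5)² = (-137)² = 18769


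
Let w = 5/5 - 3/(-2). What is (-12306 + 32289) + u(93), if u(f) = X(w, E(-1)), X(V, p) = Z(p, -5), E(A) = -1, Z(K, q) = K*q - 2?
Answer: 19986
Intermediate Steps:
Z(K, q) = -2 + K*q
w = 5/2 (w = 5*(⅕) - 3*(-½) = 1 + 3/2 = 5/2 ≈ 2.5000)
X(V, p) = -2 - 5*p (X(V, p) = -2 + p*(-5) = -2 - 5*p)
u(f) = 3 (u(f) = -2 - 5*(-1) = -2 + 5 = 3)
(-12306 + 32289) + u(93) = (-12306 + 32289) + 3 = 19983 + 3 = 19986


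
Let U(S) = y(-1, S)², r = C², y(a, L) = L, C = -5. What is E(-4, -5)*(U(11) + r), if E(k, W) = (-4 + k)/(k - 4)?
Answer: 146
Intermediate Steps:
E(k, W) = 1 (E(k, W) = (-4 + k)/(-4 + k) = 1)
r = 25 (r = (-5)² = 25)
U(S) = S²
E(-4, -5)*(U(11) + r) = 1*(11² + 25) = 1*(121 + 25) = 1*146 = 146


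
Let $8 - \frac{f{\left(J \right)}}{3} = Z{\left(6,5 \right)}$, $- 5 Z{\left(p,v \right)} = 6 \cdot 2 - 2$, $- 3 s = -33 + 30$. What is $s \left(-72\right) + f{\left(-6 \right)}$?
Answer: $-42$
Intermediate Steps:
$s = 1$ ($s = - \frac{-33 + 30}{3} = \left(- \frac{1}{3}\right) \left(-3\right) = 1$)
$Z{\left(p,v \right)} = -2$ ($Z{\left(p,v \right)} = - \frac{6 \cdot 2 - 2}{5} = - \frac{12 - 2}{5} = \left(- \frac{1}{5}\right) 10 = -2$)
$f{\left(J \right)} = 30$ ($f{\left(J \right)} = 24 - -6 = 24 + 6 = 30$)
$s \left(-72\right) + f{\left(-6 \right)} = 1 \left(-72\right) + 30 = -72 + 30 = -42$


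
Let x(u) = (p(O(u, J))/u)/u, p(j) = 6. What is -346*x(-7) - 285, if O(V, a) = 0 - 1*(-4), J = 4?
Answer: -16041/49 ≈ -327.37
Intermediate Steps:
O(V, a) = 4 (O(V, a) = 0 + 4 = 4)
x(u) = 6/u² (x(u) = (6/u)/u = 6/u²)
-346*x(-7) - 285 = -2076/(-7)² - 285 = -2076/49 - 285 = -16041/49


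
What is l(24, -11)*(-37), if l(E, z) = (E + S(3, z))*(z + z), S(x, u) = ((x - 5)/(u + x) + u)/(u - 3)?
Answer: 564509/28 ≈ 20161.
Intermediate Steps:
S(x, u) = (u + (-5 + x)/(u + x))/(-3 + u) (S(x, u) = ((-5 + x)/(u + x) + u)/(-3 + u) = (u + (-5 + x)/(u + x))/(-3 + u))
l(E, z) = 2*z*(E + (-2 + z² + 3*z)/(-9 + z²)) (l(E, z) = (E + (-5 + 3 + z² + z*3)/(z² - 3*z - 3*3 + z*3))*(z + z) = (E + (-5 + 3 + z² + 3*z)/(z² - 3*z - 9 + 3*z))*(2*z) = (E + (-2 + z² + 3*z)/(-9 + z²))*(2*z) = 2*z*(E + (-2 + z² + 3*z)/(-9 + z²)))
l(24, -11)*(-37) = (2*(-11)*(-2 + (-11)² + 3*(-11) + 24*(-9 + (-11)²))/(-9 + (-11)²))*(-37) = (2*(-11)*(-2 + 121 - 33 + 24*(-9 + 121))/(-9 + 121))*(-37) = (2*(-11)*(-2 + 121 - 33 + 24*112)/112)*(-37) = (2*(-11)*(1/112)*(-2 + 121 - 33 + 2688))*(-37) = (2*(-11)*(1/112)*2774)*(-37) = -15257/28*(-37) = 564509/28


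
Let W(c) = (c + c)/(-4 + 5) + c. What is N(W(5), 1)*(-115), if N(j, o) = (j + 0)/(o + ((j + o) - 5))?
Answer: -575/4 ≈ -143.75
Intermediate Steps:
W(c) = 3*c (W(c) = (2*c)/1 + c = (2*c)*1 + c = 2*c + c = 3*c)
N(j, o) = j/(-5 + j + 2*o) (N(j, o) = j/(o + (-5 + j + o)) = j/(-5 + j + 2*o))
N(W(5), 1)*(-115) = ((3*5)/(-5 + 3*5 + 2*1))*(-115) = (15/(-5 + 15 + 2))*(-115) = (15/12)*(-115) = (15*(1/12))*(-115) = (5/4)*(-115) = -575/4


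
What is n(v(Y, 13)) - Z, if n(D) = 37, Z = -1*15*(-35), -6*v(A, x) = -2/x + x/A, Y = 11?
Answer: -488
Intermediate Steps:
v(A, x) = 1/(3*x) - x/(6*A) (v(A, x) = -(-2/x + x/A)/6 = 1/(3*x) - x/(6*A))
Z = 525 (Z = -15*(-35) = 525)
n(v(Y, 13)) - Z = 37 - 1*525 = 37 - 525 = -488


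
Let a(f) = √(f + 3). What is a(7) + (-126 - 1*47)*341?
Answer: -58993 + √10 ≈ -58990.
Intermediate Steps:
a(f) = √(3 + f)
a(7) + (-126 - 1*47)*341 = √(3 + 7) + (-126 - 1*47)*341 = √10 + (-126 - 47)*341 = √10 - 173*341 = √10 - 58993 = -58993 + √10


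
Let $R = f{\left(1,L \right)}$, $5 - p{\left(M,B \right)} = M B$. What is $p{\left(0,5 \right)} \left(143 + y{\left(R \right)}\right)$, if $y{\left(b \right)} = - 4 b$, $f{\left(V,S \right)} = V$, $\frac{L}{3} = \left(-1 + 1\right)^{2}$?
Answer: $695$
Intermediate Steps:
$L = 0$ ($L = 3 \left(-1 + 1\right)^{2} = 3 \cdot 0^{2} = 3 \cdot 0 = 0$)
$p{\left(M,B \right)} = 5 - B M$ ($p{\left(M,B \right)} = 5 - M B = 5 - B M$)
$R = 1$
$p{\left(0,5 \right)} \left(143 + y{\left(R \right)}\right) = \left(5 - 5 \cdot 0\right) \left(143 - 4\right) = \left(5 + 0\right) \left(143 - 4\right) = 5 \cdot 139 = 695$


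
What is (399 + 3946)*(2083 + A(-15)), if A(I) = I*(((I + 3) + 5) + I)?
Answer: 10484485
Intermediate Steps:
A(I) = I*(8 + 2*I) (A(I) = I*(((3 + I) + 5) + I) = I*((8 + I) + I) = I*(8 + 2*I))
(399 + 3946)*(2083 + A(-15)) = (399 + 3946)*(2083 + 2*(-15)*(4 - 15)) = 4345*(2083 + 2*(-15)*(-11)) = 4345*(2083 + 330) = 4345*2413 = 10484485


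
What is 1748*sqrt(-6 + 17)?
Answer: 1748*sqrt(11) ≈ 5797.5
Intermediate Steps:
1748*sqrt(-6 + 17) = 1748*sqrt(11)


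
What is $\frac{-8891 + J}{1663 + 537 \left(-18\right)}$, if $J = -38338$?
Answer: $\frac{47229}{8003} \approx 5.9014$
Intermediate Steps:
$\frac{-8891 + J}{1663 + 537 \left(-18\right)} = \frac{-8891 - 38338}{1663 + 537 \left(-18\right)} = - \frac{47229}{1663 - 9666} = - \frac{47229}{-8003} = \left(-47229\right) \left(- \frac{1}{8003}\right) = \frac{47229}{8003}$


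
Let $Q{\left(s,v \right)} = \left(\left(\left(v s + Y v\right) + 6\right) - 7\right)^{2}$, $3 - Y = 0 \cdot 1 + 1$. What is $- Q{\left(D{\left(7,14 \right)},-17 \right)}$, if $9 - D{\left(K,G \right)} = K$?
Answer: $-4761$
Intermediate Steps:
$Y = 2$ ($Y = 3 - \left(0 \cdot 1 + 1\right) = 3 - \left(0 + 1\right) = 3 - 1 = 2$)
$D{\left(K,G \right)} = 9 - K$
$Q{\left(s,v \right)} = \left(-1 + 2 v + s v\right)^{2}$ ($Q{\left(s,v \right)} = \left(\left(\left(v s + 2 v\right) + 6\right) - 7\right)^{2} = \left(\left(\left(s v + 2 v\right) + 6\right) - 7\right)^{2} = \left(\left(\left(2 v + s v\right) + 6\right) - 7\right)^{2} = \left(\left(6 + 2 v + s v\right) - 7\right)^{2} = \left(-1 + 2 v + s v\right)^{2}$)
$- Q{\left(D{\left(7,14 \right)},-17 \right)} = - \left(-1 + 2 \left(-17\right) + \left(9 - 7\right) \left(-17\right)\right)^{2} = - \left(-1 - 34 + \left(9 - 7\right) \left(-17\right)\right)^{2} = - \left(-1 - 34 + 2 \left(-17\right)\right)^{2} = - \left(-1 - 34 - 34\right)^{2} = - \left(-69\right)^{2} = \left(-1\right) 4761 = -4761$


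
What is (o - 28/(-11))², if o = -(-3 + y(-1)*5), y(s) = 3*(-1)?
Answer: 51076/121 ≈ 422.12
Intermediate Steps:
y(s) = -3
o = 18 (o = -(-3 - 3*5) = -(-3 - 15) = -1*(-18) = 18)
(o - 28/(-11))² = (18 - 28/(-11))² = (18 - 28*(-1/11))² = (18 + 28/11)² = (226/11)² = 51076/121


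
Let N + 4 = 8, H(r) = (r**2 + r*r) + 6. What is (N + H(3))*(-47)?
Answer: -1316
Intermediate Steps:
H(r) = 6 + 2*r**2 (H(r) = (r**2 + r**2) + 6 = 2*r**2 + 6 = 6 + 2*r**2)
N = 4 (N = -4 + 8 = 4)
(N + H(3))*(-47) = (4 + (6 + 2*3**2))*(-47) = (4 + (6 + 2*9))*(-47) = (4 + (6 + 18))*(-47) = (4 + 24)*(-47) = 28*(-47) = -1316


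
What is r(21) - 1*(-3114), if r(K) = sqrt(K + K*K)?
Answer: 3114 + sqrt(462) ≈ 3135.5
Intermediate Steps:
r(K) = sqrt(K + K**2)
r(21) - 1*(-3114) = sqrt(21*(1 + 21)) - 1*(-3114) = sqrt(21*22) + 3114 = sqrt(462) + 3114 = 3114 + sqrt(462)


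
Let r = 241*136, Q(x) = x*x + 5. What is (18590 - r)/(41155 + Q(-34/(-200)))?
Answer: -141860000/411600289 ≈ -0.34465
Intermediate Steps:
Q(x) = 5 + x**2 (Q(x) = x**2 + 5 = 5 + x**2)
r = 32776
(18590 - r)/(41155 + Q(-34/(-200))) = (18590 - 1*32776)/(41155 + (5 + (-34/(-200))**2)) = (18590 - 32776)/(41155 + (5 + (-34*(-1/200))**2)) = -14186/(41155 + (5 + (17/100)**2)) = -14186/(41155 + (5 + 289/10000)) = -14186/(41155 + 50289/10000) = -14186/411600289/10000 = -14186*10000/411600289 = -141860000/411600289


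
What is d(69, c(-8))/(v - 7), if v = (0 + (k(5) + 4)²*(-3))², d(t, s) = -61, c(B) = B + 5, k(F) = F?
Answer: -61/59042 ≈ -0.0010332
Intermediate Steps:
c(B) = 5 + B
v = 59049 (v = (0 + (5 + 4)²*(-3))² = (0 + 9²*(-3))² = (0 + 81*(-3))² = (0 - 243)² = (-243)² = 59049)
d(69, c(-8))/(v - 7) = -61/(59049 - 7) = -61/59042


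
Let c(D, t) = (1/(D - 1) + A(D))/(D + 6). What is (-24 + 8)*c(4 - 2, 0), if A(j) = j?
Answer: -6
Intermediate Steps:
c(D, t) = (D + 1/(-1 + D))/(6 + D) (c(D, t) = (1/(D - 1) + D)/(D + 6) = (1/(-1 + D) + D)/(6 + D) = (D + 1/(-1 + D))/(6 + D))
(-24 + 8)*c(4 - 2, 0) = (-24 + 8)*((1 + (4 - 2)² - (4 - 2))/(-6 + (4 - 2)² + 5*(4 - 2))) = -16*(1 + 2² - 1*2)/(-6 + 2² + 5*2) = -16*(1 + 4 - 2)/(-6 + 4 + 10) = -16*3/8 = -6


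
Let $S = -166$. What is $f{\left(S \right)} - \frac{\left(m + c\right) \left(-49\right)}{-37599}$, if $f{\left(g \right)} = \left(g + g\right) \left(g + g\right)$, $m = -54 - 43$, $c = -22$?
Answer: $\frac{4144318007}{37599} \approx 1.1022 \cdot 10^{5}$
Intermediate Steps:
$m = -97$
$f{\left(g \right)} = 4 g^{2}$ ($f{\left(g \right)} = 2 g 2 g = 4 g^{2}$)
$f{\left(S \right)} - \frac{\left(m + c\right) \left(-49\right)}{-37599} = 4 \left(-166\right)^{2} - \frac{\left(-97 - 22\right) \left(-49\right)}{-37599} = 4 \cdot 27556 - \left(-119\right) \left(-49\right) \left(- \frac{1}{37599}\right) = 110224 - 5831 \left(- \frac{1}{37599}\right) = 110224 - - \frac{5831}{37599} = 110224 + \frac{5831}{37599} = \frac{4144318007}{37599}$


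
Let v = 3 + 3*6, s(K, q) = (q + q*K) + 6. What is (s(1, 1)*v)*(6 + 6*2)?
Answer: 3024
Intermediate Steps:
s(K, q) = 6 + q + K*q (s(K, q) = (q + K*q) + 6 = 6 + q + K*q)
v = 21 (v = 3 + 18 = 21)
(s(1, 1)*v)*(6 + 6*2) = ((6 + 1 + 1*1)*21)*(6 + 6*2) = ((6 + 1 + 1)*21)*(6 + 12) = (8*21)*18 = 168*18 = 3024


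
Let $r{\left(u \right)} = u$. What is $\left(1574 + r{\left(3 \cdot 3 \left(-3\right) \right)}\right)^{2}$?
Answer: $2393209$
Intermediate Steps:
$\left(1574 + r{\left(3 \cdot 3 \left(-3\right) \right)}\right)^{2} = \left(1574 + 3 \cdot 3 \left(-3\right)\right)^{2} = \left(1574 + 9 \left(-3\right)\right)^{2} = \left(1574 - 27\right)^{2} = 1547^{2} = 2393209$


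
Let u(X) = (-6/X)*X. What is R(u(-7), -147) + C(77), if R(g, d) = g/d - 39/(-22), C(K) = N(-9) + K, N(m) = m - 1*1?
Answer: 74181/1078 ≈ 68.813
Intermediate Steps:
u(X) = -6
N(m) = -1 + m (N(m) = m - 1 = -1 + m)
C(K) = -10 + K (C(K) = (-1 - 9) + K = -10 + K)
R(g, d) = 39/22 + g/d (R(g, d) = g/d - 39*(-1/22) = g/d + 39/22 = 39/22 + g/d)
R(u(-7), -147) + C(77) = (39/22 - 6/(-147)) + (-10 + 77) = (39/22 - 6*(-1/147)) + 67 = (39/22 + 2/49) + 67 = 1955/1078 + 67 = 74181/1078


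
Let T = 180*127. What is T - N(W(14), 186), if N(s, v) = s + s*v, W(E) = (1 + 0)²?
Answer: 22673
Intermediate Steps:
T = 22860
W(E) = 1 (W(E) = 1² = 1)
T - N(W(14), 186) = 22860 - (1 + 186) = 22860 - 187 = 22673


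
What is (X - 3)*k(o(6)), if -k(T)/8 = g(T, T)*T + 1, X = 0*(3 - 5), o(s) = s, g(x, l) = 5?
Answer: 744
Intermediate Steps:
X = 0 (X = 0*(-2) = 0)
k(T) = -8 - 40*T (k(T) = -8*(5*T + 1) = -8*(1 + 5*T) = -8 - 40*T)
(X - 3)*k(o(6)) = (0 - 3)*(-8 - 40*6) = -3*(-8 - 240) = -3*(-248) = 744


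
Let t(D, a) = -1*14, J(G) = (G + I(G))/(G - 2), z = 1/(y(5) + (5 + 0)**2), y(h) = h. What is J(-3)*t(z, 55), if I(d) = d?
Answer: -84/5 ≈ -16.800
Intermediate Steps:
z = 1/30 (z = 1/(5 + (5 + 0)**2) = 1/(5 + 5**2) = 1/(5 + 25) = 1/30 ≈ 0.033333)
J(G) = 2*G/(-2 + G) (J(G) = (G + G)/(G - 2) = (2*G)/(-2 + G) = 2*G/(-2 + G))
t(D, a) = -14
J(-3)*t(z, 55) = (2*(-3)/(-2 - 3))*(-14) = (2*(-3)/(-5))*(-14) = (2*(-3)*(-1/5))*(-14) = (6/5)*(-14) = -84/5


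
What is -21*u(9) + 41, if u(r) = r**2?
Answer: -1660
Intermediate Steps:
-21*u(9) + 41 = -21*9**2 + 41 = -21*81 + 41 = -1701 + 41 = -1660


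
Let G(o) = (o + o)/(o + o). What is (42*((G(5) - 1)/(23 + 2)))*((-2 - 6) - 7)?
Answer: 0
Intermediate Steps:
G(o) = 1 (G(o) = (2*o)/((2*o)) = (2*o)*(1/(2*o)) = 1)
(42*((G(5) - 1)/(23 + 2)))*((-2 - 6) - 7) = (42*((1 - 1)/(23 + 2)))*((-2 - 6) - 7) = (42*(0/25))*(-8 - 7) = (42*(0*(1/25)))*(-15) = (42*0)*(-15) = 0*(-15) = 0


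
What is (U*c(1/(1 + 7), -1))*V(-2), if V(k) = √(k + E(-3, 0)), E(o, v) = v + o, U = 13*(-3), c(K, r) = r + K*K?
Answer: 2457*I*√5/64 ≈ 85.844*I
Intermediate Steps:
c(K, r) = r + K²
U = -39
E(o, v) = o + v
V(k) = √(-3 + k) (V(k) = √(k + (-3 + 0)) = √(k - 3) = √(-3 + k))
(U*c(1/(1 + 7), -1))*V(-2) = (-39*(-1 + (1/(1 + 7))²))*√(-3 - 2) = (-39*(-1 + (1/8)²))*√(-5) = (-39*(-1 + (⅛)²))*(I*√5) = (-39*(-1 + 1/64))*(I*√5) = (-39*(-63/64))*(I*√5) = 2457*(I*√5)/64 = 2457*I*√5/64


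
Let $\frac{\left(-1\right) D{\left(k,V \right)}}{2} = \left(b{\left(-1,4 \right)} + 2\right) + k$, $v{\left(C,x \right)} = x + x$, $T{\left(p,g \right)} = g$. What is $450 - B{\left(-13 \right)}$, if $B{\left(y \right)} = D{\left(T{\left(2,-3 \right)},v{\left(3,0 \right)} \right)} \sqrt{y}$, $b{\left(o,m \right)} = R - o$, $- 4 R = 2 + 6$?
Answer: $450 - 4 i \sqrt{13} \approx 450.0 - 14.422 i$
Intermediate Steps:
$R = -2$ ($R = - \frac{2 + 6}{4} = \left(- \frac{1}{4}\right) 8 = -2$)
$v{\left(C,x \right)} = 2 x$
$b{\left(o,m \right)} = -2 - o$
$D{\left(k,V \right)} = -2 - 2 k$ ($D{\left(k,V \right)} = - 2 \left(\left(\left(-2 - -1\right) + 2\right) + k\right) = - 2 \left(\left(\left(-2 + 1\right) + 2\right) + k\right) = - 2 \left(\left(-1 + 2\right) + k\right) = - 2 \left(1 + k\right) = -2 - 2 k$)
$B{\left(y \right)} = 4 \sqrt{y}$ ($B{\left(y \right)} = \left(-2 - -6\right) \sqrt{y} = \left(-2 + 6\right) \sqrt{y} = 4 \sqrt{y}$)
$450 - B{\left(-13 \right)} = 450 - 4 \sqrt{-13} = 450 - 4 i \sqrt{13}$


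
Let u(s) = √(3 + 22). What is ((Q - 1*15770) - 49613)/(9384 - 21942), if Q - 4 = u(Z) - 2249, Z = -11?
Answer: 22541/4186 ≈ 5.3849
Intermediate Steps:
u(s) = 5 (u(s) = √25 = 5)
Q = -2240 (Q = 4 + (5 - 2249) = 4 - 2244 = -2240)
((Q - 1*15770) - 49613)/(9384 - 21942) = ((-2240 - 1*15770) - 49613)/(9384 - 21942) = ((-2240 - 15770) - 49613)/(-12558) = (-18010 - 49613)*(-1/12558) = -67623*(-1/12558) = 22541/4186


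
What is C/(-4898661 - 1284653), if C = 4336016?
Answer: -2168008/3091657 ≈ -0.70124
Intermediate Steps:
C/(-4898661 - 1284653) = 4336016/(-4898661 - 1284653) = 4336016/(-6183314) = 4336016*(-1/6183314) = -2168008/3091657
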